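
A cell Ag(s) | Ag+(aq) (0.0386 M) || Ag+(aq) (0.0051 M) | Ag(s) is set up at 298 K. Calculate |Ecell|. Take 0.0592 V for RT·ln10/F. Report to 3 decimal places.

0.052 V

For a concentration cell E°cell = 0, since both electrodes use the same couple.
The compartment with the higher Ag+(aq) concentration (0.0386 M) acts as the cathode; ions are reduced there and produced at the dilute (0.0051 M) anode.
With n = 1, Ecell = −(0.0592/1)·log([dilute]/[conc]) = −(0.0592/1)·log(0.0051/0.0386) = +0.052 V.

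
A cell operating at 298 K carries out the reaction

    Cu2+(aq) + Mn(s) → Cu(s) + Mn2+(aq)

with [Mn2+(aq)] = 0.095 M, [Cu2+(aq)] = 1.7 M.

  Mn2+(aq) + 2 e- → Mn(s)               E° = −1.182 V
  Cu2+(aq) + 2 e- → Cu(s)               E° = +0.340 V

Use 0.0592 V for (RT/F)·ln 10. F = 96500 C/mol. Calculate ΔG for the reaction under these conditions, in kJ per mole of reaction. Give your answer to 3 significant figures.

−301 kJ/mol

The standard cell potential is +0.340 − (−1.182) = +1.522 V, with n = 2 electrons in the balanced equation.
Q = [Mn2+(aq)] / [Cu2+(aq)] = 0.0559, so log Q = −1.253 and E = +1.522 − (0.0592/2)(−1.253) = +1.5591 V.
Then ΔG = −nFE = −2 × 96500 × +1.5591 J/mol = −301 kJ/mol.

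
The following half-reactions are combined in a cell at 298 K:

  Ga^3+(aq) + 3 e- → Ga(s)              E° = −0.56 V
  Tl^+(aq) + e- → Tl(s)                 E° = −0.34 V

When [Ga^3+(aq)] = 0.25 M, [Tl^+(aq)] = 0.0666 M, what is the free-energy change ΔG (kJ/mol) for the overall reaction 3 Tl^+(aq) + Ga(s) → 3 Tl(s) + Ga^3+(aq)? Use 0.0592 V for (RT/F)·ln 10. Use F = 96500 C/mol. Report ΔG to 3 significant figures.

−47.0 kJ/mol

The standard cell potential is −0.34 − (−0.56) = +0.22 V, with n = 3 electrons in the balanced equation.
The reaction quotient is [Ga^3+(aq)] / [Tl^+(aq)]^3 = 846; by Nernst, E = +0.22 − (0.0592/3)(2.928) = +0.1622 V.
ΔG = −nFE = −(3)(96500)(+0.1622) J/mol = −47.0 kJ/mol.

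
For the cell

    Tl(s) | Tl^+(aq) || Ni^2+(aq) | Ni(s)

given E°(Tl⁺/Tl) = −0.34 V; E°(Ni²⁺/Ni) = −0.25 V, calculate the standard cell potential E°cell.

By convention the left-hand electrode in cell notation is the anode (oxidation) and the right-hand electrode is the cathode (reduction).
E°cell = E°(right) − E°(left) = −0.25 − (−0.34) = +0.09 V.

+0.09 V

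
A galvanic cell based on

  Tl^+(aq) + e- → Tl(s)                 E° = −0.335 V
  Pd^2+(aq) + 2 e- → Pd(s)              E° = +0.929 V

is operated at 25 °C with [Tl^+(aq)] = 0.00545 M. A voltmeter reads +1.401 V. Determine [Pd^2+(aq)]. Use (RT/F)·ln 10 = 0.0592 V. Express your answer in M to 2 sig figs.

1.3 M

The Pd²⁺/Pd couple has the larger reduction potential, so it is the cathode: E°cell = +0.929 − (−0.335) = +1.264 V and n = 2.
From the Nernst equation, log Q = n(E° − E)/0.0592 = 2·(+1.264 − (+1.401))/0.0592 = −4.628.
For Pd^2+(aq) + 2 Tl(s) → Pd(s) + 2 Tl^+(aq), the reaction quotient is Q = [Tl^+(aq)]^2 / [Pd^2+(aq)].
Solving for the unknown gives log [Pd^2+(aq)] = 0.101, so [Pd^2+(aq)] ≈ 1.3 M.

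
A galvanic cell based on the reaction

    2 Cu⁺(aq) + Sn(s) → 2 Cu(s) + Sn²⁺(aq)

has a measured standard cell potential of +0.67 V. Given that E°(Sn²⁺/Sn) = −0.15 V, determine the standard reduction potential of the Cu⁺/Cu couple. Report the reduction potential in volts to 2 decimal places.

In the reaction as written the Cu⁺/Cu couple is reduced (cathode) and Sn²⁺/Sn is oxidized (anode), so E°cell = E°(Cu⁺/Cu) − E°(Sn²⁺/Sn).
E°(Cu⁺/Cu) = E°cell + E°(anode) = +0.67 + (−0.15) = +0.52 V.

+0.52 V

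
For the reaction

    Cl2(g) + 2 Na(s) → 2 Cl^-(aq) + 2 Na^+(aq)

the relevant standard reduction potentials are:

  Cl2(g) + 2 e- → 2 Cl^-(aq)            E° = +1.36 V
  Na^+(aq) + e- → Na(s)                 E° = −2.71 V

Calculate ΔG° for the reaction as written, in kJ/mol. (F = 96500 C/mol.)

In the reaction as written Cl2(g) is reduced, so the Cl₂/Cl⁻ couple is the cathode and Na⁺/Na is the anode.
E°cell = +1.36 − (−2.71) = +4.07 V; balancing electrons gives n = 2.
ΔG° = −nFE°cell = −(2)(96500)(+4.07) J/mol = −786 kJ/mol.

−786 kJ/mol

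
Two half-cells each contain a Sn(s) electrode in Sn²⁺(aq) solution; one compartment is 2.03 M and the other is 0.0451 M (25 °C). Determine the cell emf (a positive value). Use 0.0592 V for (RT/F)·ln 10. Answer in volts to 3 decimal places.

0.049 V

For a concentration cell E°cell = 0, since both electrodes use the same couple.
The compartment with the higher Sn²⁺(aq) concentration (2.03 M) acts as the cathode; ions are reduced there and produced at the dilute (0.0451 M) anode.
With n = 2, Ecell = −(0.0592/2)·log([dilute]/[conc]) = −(0.0592/2)·log(0.0451/2.03) = +0.049 V.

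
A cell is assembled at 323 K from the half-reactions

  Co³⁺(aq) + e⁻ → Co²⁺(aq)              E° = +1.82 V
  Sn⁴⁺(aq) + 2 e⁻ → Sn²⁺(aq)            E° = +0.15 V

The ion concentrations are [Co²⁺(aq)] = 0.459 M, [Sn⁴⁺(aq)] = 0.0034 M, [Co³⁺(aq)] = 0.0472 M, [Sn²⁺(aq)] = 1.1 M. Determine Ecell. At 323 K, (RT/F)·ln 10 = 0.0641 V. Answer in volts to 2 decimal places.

The Co³⁺/Co²⁺ couple has the more positive E°, so it is the cathode; Sn⁴⁺/Sn²⁺ is the anode.
E°cell = E°cat − E°an = +1.82 − (+0.15) = +1.67 V; n = 2.
Balancing gives 2 Co³⁺(aq) + Sn²⁺(aq) → 2 Co²⁺(aq) + Sn⁴⁺(aq); hence Q = ([Co²⁺(aq)]^2·[Sn⁴⁺(aq)]) / ([Co³⁺(aq)]^2·[Sn²⁺(aq)]) = 0.292 (log Q = −0.534).
Applying E = E° − (RT ln10/nF)·log Q gives +1.67 − (0.0641/2)(−0.534) = +1.69 V.

+1.69 V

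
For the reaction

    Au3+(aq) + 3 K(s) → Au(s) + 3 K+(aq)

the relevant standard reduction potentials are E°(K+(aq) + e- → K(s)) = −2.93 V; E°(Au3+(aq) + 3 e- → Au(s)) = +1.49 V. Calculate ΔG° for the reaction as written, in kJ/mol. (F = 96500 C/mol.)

In the reaction as written Au3+(aq) is reduced, so the Au³⁺/Au couple is the cathode and K⁺/K is the anode.
E°cell = +1.49 − (−2.93) = +4.42 V; balancing electrons gives n = 3.
ΔG° = −nFE°cell = −(3)(96500)(+4.42) J/mol = −1280 kJ/mol.

−1280 kJ/mol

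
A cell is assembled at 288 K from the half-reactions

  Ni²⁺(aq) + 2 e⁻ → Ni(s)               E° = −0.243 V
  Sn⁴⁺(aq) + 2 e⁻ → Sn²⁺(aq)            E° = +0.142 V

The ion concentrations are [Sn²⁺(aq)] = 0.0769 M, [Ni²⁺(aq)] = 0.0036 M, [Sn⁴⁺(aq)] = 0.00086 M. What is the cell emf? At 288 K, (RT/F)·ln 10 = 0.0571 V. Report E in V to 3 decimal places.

Sn⁴⁺/Sn²⁺ is reduced (cathode, E° = +0.142 V) and Ni²⁺/Ni is oxidized (anode).
The standard potential is +0.142 − (−0.243) = +0.385 V and the balanced reaction transfers n = 2 electrons.
Balancing gives Sn⁴⁺(aq) + Ni(s) → Sn²⁺(aq) + Ni²⁺(aq); hence Q = ([Sn²⁺(aq)]·[Ni²⁺(aq)]) / [Sn⁴⁺(aq)] = 0.322 (log Q = −0.492).
By the Nernst equation, E = +0.385 − (0.0571/2)·(−0.492) = +0.399 V.

+0.399 V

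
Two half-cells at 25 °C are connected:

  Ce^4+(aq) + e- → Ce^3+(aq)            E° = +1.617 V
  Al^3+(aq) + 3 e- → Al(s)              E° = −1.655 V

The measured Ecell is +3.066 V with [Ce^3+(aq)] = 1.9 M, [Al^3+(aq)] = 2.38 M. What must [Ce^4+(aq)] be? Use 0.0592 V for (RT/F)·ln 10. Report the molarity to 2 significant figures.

0.00084 M

The Ce⁴⁺/Ce³⁺ couple has the larger reduction potential, so it is the cathode: E°cell = +1.617 − (−1.655) = +3.272 V and n = 3.
Rearranging E = E° − (0.0592/n)·log Q gives log Q = 3(+3.272 − (+3.066))/0.0592 = 10.439.
The balanced reaction is 3 Ce^4+(aq) + Al(s) → 3 Ce^3+(aq) + Al^3+(aq), so Q = ([Ce^3+(aq)]^3·[Al^3+(aq)]) / [Ce^4+(aq)]^3.
Substituting the known concentrations and solving, log [Ce^4+(aq)] = −3.075 and [Ce^4+(aq)] = 0.00084 M.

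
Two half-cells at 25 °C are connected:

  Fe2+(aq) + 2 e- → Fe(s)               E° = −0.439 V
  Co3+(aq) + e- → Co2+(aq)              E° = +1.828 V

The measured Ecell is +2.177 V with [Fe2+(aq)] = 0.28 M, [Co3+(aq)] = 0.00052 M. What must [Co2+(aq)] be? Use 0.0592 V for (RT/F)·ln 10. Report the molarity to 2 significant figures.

0.033 M

The Co³⁺/Co²⁺ couple has the larger reduction potential, so it is the cathode: E°cell = +1.828 − (−0.439) = +2.267 V and n = 2.
Since E = E° − (0.0592/n)·log Q, log Q = n(E° − E)/0.0592 = 3.041.
The balanced reaction is 2 Co3+(aq) + Fe(s) → 2 Co2+(aq) + Fe2+(aq), so Q = ([Co2+(aq)]^2·[Fe2+(aq)]) / [Co3+(aq)]^2.
Isolating [Co2+(aq)] in Q = 10^{3.041} yields log [Co2+(aq)] = −1.487, i.e. 0.033 M.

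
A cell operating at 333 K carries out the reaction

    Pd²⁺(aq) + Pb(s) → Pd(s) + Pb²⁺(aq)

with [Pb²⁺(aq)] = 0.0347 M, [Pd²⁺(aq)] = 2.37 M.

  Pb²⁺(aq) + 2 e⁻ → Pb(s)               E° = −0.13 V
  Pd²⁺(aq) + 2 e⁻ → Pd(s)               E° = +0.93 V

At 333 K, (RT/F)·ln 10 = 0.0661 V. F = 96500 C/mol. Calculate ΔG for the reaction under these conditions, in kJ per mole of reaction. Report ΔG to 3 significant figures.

E°cell = +0.93 − (−0.13) = +1.06 V; the balanced reaction transfers n = 2 electrons.
Q = [Pb²⁺(aq)] / [Pd²⁺(aq)] = 0.0146, so log Q = −1.834 and E = +1.06 − (0.0661/2)(−1.834) = +1.1206 V.
ΔG = −nFE = −(2)(96500)(+1.1206) J/mol = −216 kJ/mol.

−216 kJ/mol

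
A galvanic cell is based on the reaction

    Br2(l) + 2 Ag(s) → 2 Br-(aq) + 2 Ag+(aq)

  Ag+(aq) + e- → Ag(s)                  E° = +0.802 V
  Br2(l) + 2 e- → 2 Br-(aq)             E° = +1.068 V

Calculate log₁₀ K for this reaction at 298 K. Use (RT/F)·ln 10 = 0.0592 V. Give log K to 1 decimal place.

The Br₂/Br⁻ couple is reduced (cathode); E°cell = +1.068 − (+0.802) = +0.266 V with n = 2.
At equilibrium E = 0, so log K = nE°cell / 0.0592 = (2)(+0.266) / 0.0592 = 9.0.

log K = 9.0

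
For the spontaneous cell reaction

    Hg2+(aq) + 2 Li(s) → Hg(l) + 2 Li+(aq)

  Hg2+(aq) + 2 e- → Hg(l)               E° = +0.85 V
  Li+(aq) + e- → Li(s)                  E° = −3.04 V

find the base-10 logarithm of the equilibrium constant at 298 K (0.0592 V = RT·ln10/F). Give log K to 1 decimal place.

The Hg²⁺/Hg couple is reduced (cathode); E°cell = +0.85 − (−3.04) = +3.89 V with n = 2.
At equilibrium E = 0, so log K = nE°cell / 0.0592 = (2)(+3.89) / 0.0592 = 131.4.

log K = 131.4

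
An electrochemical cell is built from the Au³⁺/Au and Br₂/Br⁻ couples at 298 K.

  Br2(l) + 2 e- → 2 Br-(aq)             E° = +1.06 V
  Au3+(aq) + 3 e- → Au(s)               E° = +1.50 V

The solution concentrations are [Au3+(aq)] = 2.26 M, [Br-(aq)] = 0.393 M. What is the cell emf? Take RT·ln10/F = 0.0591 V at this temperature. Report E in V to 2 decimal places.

Au³⁺/Au is reduced (cathode, E° = +1.50 V) and Br₂/Br⁻ is oxidized (anode).
E°cell = +1.50 − (+1.06) = +0.44 V, with n = 6 electrons transferred.
For the overall reaction 2 Au3+(aq) + 6 Br-(aq) → 2 Au(s) + 3 Br2(l), Q = 1 / ([Au3+(aq)]^2·[Br-(aq)]^6) = 53.1, giving log Q = 1.725.
Applying E = E° − (RT ln10/nF)·log Q gives +0.44 − (0.0591/6)(1.725) = +0.42 V.

+0.42 V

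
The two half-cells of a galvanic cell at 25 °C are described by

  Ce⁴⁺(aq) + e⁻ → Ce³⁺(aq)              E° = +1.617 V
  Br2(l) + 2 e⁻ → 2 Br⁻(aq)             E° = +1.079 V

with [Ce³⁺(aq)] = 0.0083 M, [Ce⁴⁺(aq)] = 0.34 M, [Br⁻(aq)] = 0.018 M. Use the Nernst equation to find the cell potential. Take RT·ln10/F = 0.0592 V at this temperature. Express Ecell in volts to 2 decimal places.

The Ce⁴⁺/Ce³⁺ couple has the more positive E°, so it is the cathode; Br₂/Br⁻ is the anode.
The standard potential is +1.617 − (+1.079) = +0.538 V and the balanced reaction transfers n = 2 electrons.
For the overall reaction 2 Ce⁴⁺(aq) + 2 Br⁻(aq) → 2 Ce³⁺(aq) + Br2(l), Q = [Ce³⁺(aq)]^2 / ([Ce⁴⁺(aq)]^2·[Br⁻(aq)]^2) = 1.84, giving log Q = 0.265.
By the Nernst equation, E = +0.538 − (0.0592/2)·(0.265) = +0.53 V.

+0.53 V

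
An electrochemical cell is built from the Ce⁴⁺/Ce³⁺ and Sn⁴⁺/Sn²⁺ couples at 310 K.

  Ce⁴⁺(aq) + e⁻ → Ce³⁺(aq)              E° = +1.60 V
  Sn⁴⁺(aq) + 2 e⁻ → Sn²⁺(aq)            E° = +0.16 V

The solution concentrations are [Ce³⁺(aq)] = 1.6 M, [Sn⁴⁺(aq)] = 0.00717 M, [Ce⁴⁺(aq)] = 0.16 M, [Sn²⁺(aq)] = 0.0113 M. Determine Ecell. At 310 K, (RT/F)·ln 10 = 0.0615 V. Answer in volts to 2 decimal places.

The Ce⁴⁺/Ce³⁺ couple has the more positive E°, so it is the cathode; Sn⁴⁺/Sn²⁺ is the anode.
E°cell = E°cat − E°an = +1.60 − (+0.16) = +1.44 V; n = 2.
The balanced reaction is 2 Ce⁴⁺(aq) + Sn²⁺(aq) → 2 Ce³⁺(aq) + Sn⁴⁺(aq), so Q = ([Ce³⁺(aq)]^2·[Sn⁴⁺(aq)]) / ([Ce⁴⁺(aq)]^2·[Sn²⁺(aq)]) = 63.5 and log Q = 1.802.
E = E° − (0.0615/n)·log Q = +1.44 − (0.0615/2)(1.802) = +1.38 V.

+1.38 V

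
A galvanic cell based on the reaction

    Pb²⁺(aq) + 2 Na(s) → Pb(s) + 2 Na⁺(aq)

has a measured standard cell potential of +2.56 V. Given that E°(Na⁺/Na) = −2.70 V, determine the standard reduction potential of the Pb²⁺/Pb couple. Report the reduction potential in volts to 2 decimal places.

−0.14 V

In the reaction as written the Pb²⁺/Pb couple is reduced (cathode) and Na⁺/Na is oxidized (anode), so E°cell = E°(Pb²⁺/Pb) − E°(Na⁺/Na).
E°(Pb²⁺/Pb) = E°cell + E°(anode) = +2.56 + (−2.70) = −0.14 V.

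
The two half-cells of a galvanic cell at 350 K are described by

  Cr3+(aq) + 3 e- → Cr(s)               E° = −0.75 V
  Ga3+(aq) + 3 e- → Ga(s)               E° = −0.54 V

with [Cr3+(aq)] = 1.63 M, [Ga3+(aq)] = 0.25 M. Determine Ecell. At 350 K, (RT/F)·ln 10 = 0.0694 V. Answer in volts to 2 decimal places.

+0.19 V

Since E°(Ga³⁺/Ga) > E°(Cr³⁺/Cr), Ga³⁺/Ga serves as the cathode.
E°cell = E°cat − E°an = −0.54 − (−0.75) = +0.21 V; n = 3.
Balancing gives Ga3+(aq) + Cr(s) → Ga(s) + Cr3+(aq); hence Q = [Cr3+(aq)] / [Ga3+(aq)] = 6.52 (log Q = 0.814).
E = E° − (0.0694/n)·log Q = +0.21 − (0.0694/3)(0.814) = +0.19 V.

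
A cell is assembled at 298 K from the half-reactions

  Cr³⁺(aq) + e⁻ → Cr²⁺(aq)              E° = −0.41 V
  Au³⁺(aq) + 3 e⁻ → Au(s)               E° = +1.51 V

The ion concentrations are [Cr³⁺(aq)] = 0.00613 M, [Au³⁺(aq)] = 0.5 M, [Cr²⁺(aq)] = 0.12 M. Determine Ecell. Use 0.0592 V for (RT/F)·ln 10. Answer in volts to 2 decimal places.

Au³⁺/Au is reduced (cathode, E° = +1.51 V) and Cr³⁺/Cr²⁺ is oxidized (anode).
E°cell = +1.51 − (−0.41) = +1.92 V, with n = 3 electrons transferred.
Balancing gives Au³⁺(aq) + 3 Cr²⁺(aq) → Au(s) + 3 Cr³⁺(aq); hence Q = [Cr³⁺(aq)]^3 / ([Au³⁺(aq)]·[Cr²⁺(aq)]^3) = 0.000267 (log Q = −3.574).
By the Nernst equation, E = +1.92 − (0.0592/3)·(−3.574) = +1.99 V.

+1.99 V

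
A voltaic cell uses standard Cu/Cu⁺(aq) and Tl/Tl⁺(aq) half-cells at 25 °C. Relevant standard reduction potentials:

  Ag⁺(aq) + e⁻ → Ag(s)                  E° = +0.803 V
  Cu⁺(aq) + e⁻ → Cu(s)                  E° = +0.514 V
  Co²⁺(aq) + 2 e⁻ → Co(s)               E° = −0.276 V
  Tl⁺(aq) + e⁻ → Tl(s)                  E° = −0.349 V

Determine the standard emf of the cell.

Of the two couples in this cell, the one with the more positive reduction potential is reduced at the cathode: here that is Cu⁺/Cu (+0.514 V); Tl⁺/Tl (−0.349 V) is the anode.
E°cell = E°(cathode) − E°(anode) = +0.514 − (−0.349) = +0.863 V.

+0.863 V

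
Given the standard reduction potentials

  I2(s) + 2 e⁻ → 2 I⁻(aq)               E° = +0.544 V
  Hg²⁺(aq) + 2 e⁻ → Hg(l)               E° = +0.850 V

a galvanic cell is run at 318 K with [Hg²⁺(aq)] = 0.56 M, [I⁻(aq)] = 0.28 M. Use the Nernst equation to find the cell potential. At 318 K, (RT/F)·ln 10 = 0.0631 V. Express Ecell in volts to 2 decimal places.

The Hg²⁺/Hg couple has the more positive E°, so it is the cathode; I₂/I⁻ is the anode.
The standard potential is +0.850 − (+0.544) = +0.306 V and the balanced reaction transfers n = 2 electrons.
For the overall reaction Hg²⁺(aq) + 2 I⁻(aq) → Hg(l) + I2(s), Q = 1 / ([Hg²⁺(aq)]·[I⁻(aq)]^2) = 22.8, giving log Q = 1.357.
By the Nernst equation, E = +0.306 − (0.0631/2)·(1.357) = +0.26 V.

+0.26 V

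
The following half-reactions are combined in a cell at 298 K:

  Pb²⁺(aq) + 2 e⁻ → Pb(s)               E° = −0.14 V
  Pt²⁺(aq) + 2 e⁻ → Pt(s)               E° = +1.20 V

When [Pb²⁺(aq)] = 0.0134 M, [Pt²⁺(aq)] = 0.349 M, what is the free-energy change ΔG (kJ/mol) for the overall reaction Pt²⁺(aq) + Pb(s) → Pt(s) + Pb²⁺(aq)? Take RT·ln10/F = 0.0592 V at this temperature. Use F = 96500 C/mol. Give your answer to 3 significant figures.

−267 kJ/mol

E°cell = +1.20 − (−0.14) = +1.34 V; the balanced reaction transfers n = 2 electrons.
The reaction quotient is [Pb²⁺(aq)] / [Pt²⁺(aq)] = 0.0384; by Nernst, E = +1.34 − (0.0592/2)(−1.416) = +1.3819 V.
Finally ΔG = −nFE = −(2)(96500 C/mol)(+1.3819 V) = −267 kJ/mol.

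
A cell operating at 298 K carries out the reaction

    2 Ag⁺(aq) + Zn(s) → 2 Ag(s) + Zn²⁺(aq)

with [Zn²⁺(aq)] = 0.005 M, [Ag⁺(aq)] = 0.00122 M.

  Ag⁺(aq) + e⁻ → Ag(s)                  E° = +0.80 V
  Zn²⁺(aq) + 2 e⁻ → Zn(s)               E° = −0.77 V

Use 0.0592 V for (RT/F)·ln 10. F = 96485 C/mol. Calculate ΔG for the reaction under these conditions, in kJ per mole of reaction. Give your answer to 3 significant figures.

−283 kJ/mol

E°cell = +0.80 − (−0.77) = +1.57 V; the balanced reaction transfers n = 2 electrons.
The reaction quotient is [Zn²⁺(aq)] / [Ag⁺(aq)]^2 = 3.36×10^3; by Nernst, E = +1.57 − (0.0592/2)(3.526) = +1.4656 V.
Finally ΔG = −nFE = −(2)(96485 C/mol)(+1.4656 V) = −283 kJ/mol.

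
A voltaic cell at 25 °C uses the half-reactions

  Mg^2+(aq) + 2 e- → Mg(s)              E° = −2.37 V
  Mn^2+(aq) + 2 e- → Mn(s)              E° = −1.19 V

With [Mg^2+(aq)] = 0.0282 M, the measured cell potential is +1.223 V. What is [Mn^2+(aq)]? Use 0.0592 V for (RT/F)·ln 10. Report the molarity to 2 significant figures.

0.80 M

With Mn²⁺/Mn at the cathode and Mg²⁺/Mg at the anode, E°cell = −1.19 − (−2.37) = +1.18 V (n = 2).
Since E = E° − (0.0592/n)·log Q, log Q = n(E° − E)/0.0592 = −1.453.
The balanced reaction is Mn^2+(aq) + Mg(s) → Mn(s) + Mg^2+(aq), so Q = [Mg^2+(aq)] / [Mn^2+(aq)].
Substituting the known concentrations and solving, log [Mn^2+(aq)] = −0.097 and [Mn^2+(aq)] = 0.80 M.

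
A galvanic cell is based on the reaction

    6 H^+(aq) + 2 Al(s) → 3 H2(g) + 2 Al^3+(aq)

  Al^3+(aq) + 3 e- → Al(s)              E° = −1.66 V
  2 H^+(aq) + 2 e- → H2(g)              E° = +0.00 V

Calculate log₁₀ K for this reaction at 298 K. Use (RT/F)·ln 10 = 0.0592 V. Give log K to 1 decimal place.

The 2H⁺/H₂ couple is reduced (cathode); E°cell = +0.00 − (−1.66) = +1.66 V with n = 6.
At equilibrium E = 0, so log K = nE°cell / 0.0592 = (6)(+1.66) / 0.0592 = 168.2.

log K = 168.2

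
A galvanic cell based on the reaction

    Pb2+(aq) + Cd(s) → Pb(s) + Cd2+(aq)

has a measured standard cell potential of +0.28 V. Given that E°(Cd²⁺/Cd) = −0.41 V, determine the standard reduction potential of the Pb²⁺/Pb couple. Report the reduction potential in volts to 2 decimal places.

In the reaction as written the Pb²⁺/Pb couple is reduced (cathode) and Cd²⁺/Cd is oxidized (anode), so E°cell = E°(Pb²⁺/Pb) − E°(Cd²⁺/Cd).
E°(Pb²⁺/Pb) = E°cell + E°(anode) = +0.28 + (−0.41) = −0.13 V.

−0.13 V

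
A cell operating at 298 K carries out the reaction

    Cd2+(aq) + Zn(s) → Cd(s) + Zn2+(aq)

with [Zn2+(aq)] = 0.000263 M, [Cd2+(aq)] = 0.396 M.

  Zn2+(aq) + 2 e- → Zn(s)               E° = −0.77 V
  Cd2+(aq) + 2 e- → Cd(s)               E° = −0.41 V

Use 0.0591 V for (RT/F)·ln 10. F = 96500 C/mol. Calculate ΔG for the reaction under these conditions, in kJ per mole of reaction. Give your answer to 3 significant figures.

−87.6 kJ/mol

E°cell = −0.41 − (−0.77) = +0.36 V; the balanced reaction transfers n = 2 electrons.
The reaction quotient is [Zn2+(aq)] / [Cd2+(aq)] = 0.000664; by Nernst, E = +0.36 − (0.0591/2)(−3.178) = +0.4539 V.
Then ΔG = −nFE = −2 × 96500 × +0.4539 J/mol = −87.6 kJ/mol.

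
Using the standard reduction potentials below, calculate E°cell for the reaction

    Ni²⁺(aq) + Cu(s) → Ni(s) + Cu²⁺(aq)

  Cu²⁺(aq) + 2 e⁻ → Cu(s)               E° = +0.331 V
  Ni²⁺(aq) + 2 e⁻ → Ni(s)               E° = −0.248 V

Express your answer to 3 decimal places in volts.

−0.579 V

Ni²⁺(aq) gains electrons, so the Ni²⁺/Ni couple is the cathode; the Cu²⁺/Cu couple is the anode.
E°cell = E°(cathode) − E°(anode) = −0.248 − (+0.331) = −0.579 V.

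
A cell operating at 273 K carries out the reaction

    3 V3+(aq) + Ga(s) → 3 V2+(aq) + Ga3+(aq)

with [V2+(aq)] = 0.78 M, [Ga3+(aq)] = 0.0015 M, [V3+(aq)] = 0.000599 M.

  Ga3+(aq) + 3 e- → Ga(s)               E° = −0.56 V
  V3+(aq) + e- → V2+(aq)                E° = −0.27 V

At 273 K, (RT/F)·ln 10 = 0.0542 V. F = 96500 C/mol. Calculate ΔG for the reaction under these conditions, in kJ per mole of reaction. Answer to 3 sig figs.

−49.9 kJ/mol

With V³⁺/V²⁺ reduced at the cathode, E°cell = −0.27 − (−0.56) = +0.29 V and n = 3.
Here Q = ([V2+(aq)]^3·[Ga3+(aq)]) / [V3+(aq)]^3 = 3.31×10^6 (log Q = 6.520), giving E = +0.29 − (0.0542/3)·(6.520) = +0.1722 V.
Then ΔG = −nFE = −3 × 96500 × +0.1722 J/mol = −49.9 kJ/mol.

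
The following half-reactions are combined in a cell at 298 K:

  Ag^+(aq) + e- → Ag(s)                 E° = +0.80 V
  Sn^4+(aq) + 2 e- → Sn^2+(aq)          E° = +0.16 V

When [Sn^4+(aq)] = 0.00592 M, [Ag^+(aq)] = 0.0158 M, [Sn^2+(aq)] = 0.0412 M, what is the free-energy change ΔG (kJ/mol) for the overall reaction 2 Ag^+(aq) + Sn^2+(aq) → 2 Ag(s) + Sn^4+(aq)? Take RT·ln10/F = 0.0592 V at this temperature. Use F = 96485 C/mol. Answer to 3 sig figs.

The standard cell potential is +0.80 − (+0.16) = +0.64 V, with n = 2 electrons in the balanced equation.
Q = [Sn^4+(aq)] / ([Ag^+(aq)]^2·[Sn^2+(aq)]) = 576, so log Q = 2.760 and E = +0.64 − (0.0592/2)(2.760) = +0.5583 V.
Finally ΔG = −nFE = −(2)(96485 C/mol)(+0.5583 V) = −108 kJ/mol.

−108 kJ/mol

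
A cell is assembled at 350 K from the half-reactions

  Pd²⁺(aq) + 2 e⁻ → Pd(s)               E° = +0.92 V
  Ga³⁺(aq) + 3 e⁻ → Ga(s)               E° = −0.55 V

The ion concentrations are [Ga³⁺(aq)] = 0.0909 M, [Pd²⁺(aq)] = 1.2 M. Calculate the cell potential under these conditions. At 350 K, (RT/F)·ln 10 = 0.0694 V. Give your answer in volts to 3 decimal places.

+1.497 V

Since E°(Pd²⁺/Pd) > E°(Ga³⁺/Ga), Pd²⁺/Pd serves as the cathode.
The standard potential is +0.92 − (−0.55) = +1.47 V and the balanced reaction transfers n = 6 electrons.
The balanced reaction is 3 Pd²⁺(aq) + 2 Ga(s) → 3 Pd(s) + 2 Ga³⁺(aq), so Q = [Ga³⁺(aq)]^2 / [Pd²⁺(aq)]^3 = 0.00478 and log Q = −2.320.
By the Nernst equation, E = +1.47 − (0.0694/6)·(−2.320) = +1.497 V.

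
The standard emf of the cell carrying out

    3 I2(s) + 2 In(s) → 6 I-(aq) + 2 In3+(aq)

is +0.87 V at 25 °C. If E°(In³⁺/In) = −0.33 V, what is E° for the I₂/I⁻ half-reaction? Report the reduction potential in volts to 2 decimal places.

In the reaction as written the I₂/I⁻ couple is reduced (cathode) and In³⁺/In is oxidized (anode), so E°cell = E°(I₂/I⁻) − E°(In³⁺/In).
E°(I₂/I⁻) = E°cell + E°(anode) = +0.87 + (−0.33) = +0.54 V.

+0.54 V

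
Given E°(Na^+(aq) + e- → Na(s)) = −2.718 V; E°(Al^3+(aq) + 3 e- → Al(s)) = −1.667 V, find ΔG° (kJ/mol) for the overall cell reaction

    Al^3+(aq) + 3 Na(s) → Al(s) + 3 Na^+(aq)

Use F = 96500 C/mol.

−304 kJ/mol

In the reaction as written Al^3+(aq) is reduced, so the Al³⁺/Al couple is the cathode and Na⁺/Na is the anode.
E°cell = −1.667 − (−2.718) = +1.051 V; balancing electrons gives n = 3.
ΔG° = −nFE°cell = −(3)(96500)(+1.051) J/mol = −304 kJ/mol.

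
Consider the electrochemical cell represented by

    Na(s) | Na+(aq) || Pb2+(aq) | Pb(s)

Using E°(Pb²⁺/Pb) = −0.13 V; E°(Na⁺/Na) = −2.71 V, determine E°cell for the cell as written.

+2.58 V

By convention the left-hand electrode in cell notation is the anode (oxidation) and the right-hand electrode is the cathode (reduction).
E°cell = E°(right) − E°(left) = −0.13 − (−2.71) = +2.58 V.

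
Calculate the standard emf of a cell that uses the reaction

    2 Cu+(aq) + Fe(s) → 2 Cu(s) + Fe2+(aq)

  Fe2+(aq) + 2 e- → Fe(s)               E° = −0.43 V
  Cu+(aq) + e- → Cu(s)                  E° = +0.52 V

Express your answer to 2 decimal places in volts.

+0.95 V

In the reaction as written, Cu+(aq) is reduced (cathode) and Fe2+(aq) is produced by oxidation at the anode.
E°cell = E°(cathode) − E°(anode) = +0.52 − (−0.43) = +0.95 V.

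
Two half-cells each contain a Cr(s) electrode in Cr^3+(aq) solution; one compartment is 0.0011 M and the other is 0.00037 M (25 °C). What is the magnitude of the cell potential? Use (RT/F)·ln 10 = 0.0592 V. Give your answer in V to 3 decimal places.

0.009 V

For a concentration cell E°cell = 0, since both electrodes use the same couple.
The compartment with the higher Cr^3+(aq) concentration (0.0011 M) acts as the cathode; ions are reduced there and produced at the dilute (0.00037 M) anode.
With n = 3, Ecell = −(0.0592/3)·log([dilute]/[conc]) = −(0.0592/3)·log(0.00037/0.0011) = +0.009 V.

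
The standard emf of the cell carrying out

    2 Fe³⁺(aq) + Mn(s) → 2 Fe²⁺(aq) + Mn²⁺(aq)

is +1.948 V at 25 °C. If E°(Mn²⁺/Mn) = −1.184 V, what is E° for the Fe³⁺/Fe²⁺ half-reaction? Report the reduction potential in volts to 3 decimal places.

In the reaction as written the Fe³⁺/Fe²⁺ couple is reduced (cathode) and Mn²⁺/Mn is oxidized (anode), so E°cell = E°(Fe³⁺/Fe²⁺) − E°(Mn²⁺/Mn).
E°(Fe³⁺/Fe²⁺) = E°cell + E°(anode) = +1.948 + (−1.184) = +0.764 V.

+0.764 V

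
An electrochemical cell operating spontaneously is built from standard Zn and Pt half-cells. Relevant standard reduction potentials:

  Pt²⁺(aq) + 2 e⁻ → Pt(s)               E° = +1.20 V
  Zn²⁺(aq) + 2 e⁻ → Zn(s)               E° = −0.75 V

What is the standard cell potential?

The Pt²⁺/Pt couple has the higher E°, so Pt ion is reduced (cathode) and Zn is oxidized (anode).
E°cell = E°(cathode) − E°(anode) = +1.20 − (−0.75) = +1.95 V.

+1.95 V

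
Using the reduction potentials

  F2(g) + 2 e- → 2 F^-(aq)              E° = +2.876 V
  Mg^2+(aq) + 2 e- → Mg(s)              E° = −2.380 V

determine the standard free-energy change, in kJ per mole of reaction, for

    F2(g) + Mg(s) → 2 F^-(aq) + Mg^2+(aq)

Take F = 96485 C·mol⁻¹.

−1014 kJ/mol

In the reaction as written F2(g) is reduced, so the F₂/F⁻ couple is the cathode and Mg²⁺/Mg is the anode.
E°cell = +2.876 − (−2.380) = +5.256 V; balancing electrons gives n = 2.
ΔG° = −nFE°cell = −(2)(96485)(+5.256) J/mol = −1014 kJ/mol.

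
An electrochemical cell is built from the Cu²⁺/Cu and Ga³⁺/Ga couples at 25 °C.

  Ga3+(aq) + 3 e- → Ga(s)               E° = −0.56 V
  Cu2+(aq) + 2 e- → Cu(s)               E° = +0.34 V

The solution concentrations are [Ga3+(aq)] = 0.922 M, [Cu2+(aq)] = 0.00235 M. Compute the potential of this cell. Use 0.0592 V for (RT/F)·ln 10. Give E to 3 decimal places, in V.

+0.823 V

Cu²⁺/Cu is reduced (cathode, E° = +0.34 V) and Ga³⁺/Ga is oxidized (anode).
E°cell = +0.34 − (−0.56) = +0.90 V, with n = 6 electrons transferred.
For the overall reaction 3 Cu2+(aq) + 2 Ga(s) → 3 Cu(s) + 2 Ga3+(aq), Q = [Ga3+(aq)]^2 / [Cu2+(aq)]^3 = 6.55×10^7, giving log Q = 7.816.
E = E° − (0.0592/n)·log Q = +0.90 − (0.0592/6)(7.816) = +0.823 V.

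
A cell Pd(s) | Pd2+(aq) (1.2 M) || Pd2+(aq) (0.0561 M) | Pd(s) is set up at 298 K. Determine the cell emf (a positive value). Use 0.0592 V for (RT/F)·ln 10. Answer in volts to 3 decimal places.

0.039 V

For a concentration cell E°cell = 0, since both electrodes use the same couple.
The compartment with the higher Pd2+(aq) concentration (1.2 M) acts as the cathode; ions are reduced there and produced at the dilute (0.0561 M) anode.
With n = 2, Ecell = −(0.0592/2)·log([dilute]/[conc]) = −(0.0592/2)·log(0.0561/1.2) = +0.039 V.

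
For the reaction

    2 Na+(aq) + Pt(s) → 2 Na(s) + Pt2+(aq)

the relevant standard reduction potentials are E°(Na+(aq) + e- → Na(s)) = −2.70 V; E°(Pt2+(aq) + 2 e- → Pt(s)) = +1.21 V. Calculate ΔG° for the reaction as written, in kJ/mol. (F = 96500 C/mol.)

In the reaction as written Na+(aq) is reduced, so the Na⁺/Na couple is the cathode and Pt²⁺/Pt is the anode.
E°cell = −2.70 − (+1.21) = −3.91 V; balancing electrons gives n = 2.
ΔG° = −nFE°cell = −(2)(96500)(−3.91) J/mol = +755 kJ/mol.

+755 kJ/mol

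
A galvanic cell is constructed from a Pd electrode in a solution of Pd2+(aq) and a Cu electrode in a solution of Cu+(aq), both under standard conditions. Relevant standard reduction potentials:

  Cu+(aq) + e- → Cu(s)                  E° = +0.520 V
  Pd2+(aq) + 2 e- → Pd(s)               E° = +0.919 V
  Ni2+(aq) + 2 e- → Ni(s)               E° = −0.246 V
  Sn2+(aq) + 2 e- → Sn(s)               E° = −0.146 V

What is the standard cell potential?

The Pd²⁺/Pd couple has the higher E°, so Pd ion is reduced (cathode) and Cu is oxidized (anode).
E°cell = E°(cathode) − E°(anode) = +0.919 − (+0.520) = +0.399 V.

+0.399 V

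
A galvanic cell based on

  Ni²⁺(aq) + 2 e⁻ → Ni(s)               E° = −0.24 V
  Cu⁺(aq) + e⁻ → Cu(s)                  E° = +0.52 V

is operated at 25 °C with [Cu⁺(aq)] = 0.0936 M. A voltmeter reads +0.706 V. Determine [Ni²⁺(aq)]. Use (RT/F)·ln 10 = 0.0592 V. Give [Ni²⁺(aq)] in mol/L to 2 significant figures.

0.58 M

The Cu⁺/Cu couple has the larger reduction potential, so it is the cathode: E°cell = +0.52 − (−0.24) = +0.76 V and n = 2.
Rearranging E = E° − (0.0592/n)·log Q gives log Q = 2(+0.76 − (+0.706))/0.0592 = 1.824.
The balanced reaction is 2 Cu⁺(aq) + Ni(s) → 2 Cu(s) + Ni²⁺(aq), so Q = [Ni²⁺(aq)] / [Cu⁺(aq)]^2.
Solving for the unknown gives log [Ni²⁺(aq)] = −0.233, so [Ni²⁺(aq)] ≈ 0.58 M.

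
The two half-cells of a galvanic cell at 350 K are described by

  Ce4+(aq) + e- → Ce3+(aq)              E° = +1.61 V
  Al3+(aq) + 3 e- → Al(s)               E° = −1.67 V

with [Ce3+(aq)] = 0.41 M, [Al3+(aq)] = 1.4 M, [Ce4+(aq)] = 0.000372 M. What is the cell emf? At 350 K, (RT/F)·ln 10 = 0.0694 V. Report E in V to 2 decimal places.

+3.07 V

Ce⁴⁺/Ce³⁺ is reduced (cathode, E° = +1.61 V) and Al³⁺/Al is oxidized (anode).
E°cell = E°cat − E°an = +1.61 − (−1.67) = +3.28 V; n = 3.
Balancing gives 3 Ce4+(aq) + Al(s) → 3 Ce3+(aq) + Al3+(aq); hence Q = ([Ce3+(aq)]^3·[Al3+(aq)]) / [Ce4+(aq)]^3 = 1.87×10^9 (log Q = 9.273).
By the Nernst equation, E = +3.28 − (0.0694/3)·(9.273) = +3.07 V.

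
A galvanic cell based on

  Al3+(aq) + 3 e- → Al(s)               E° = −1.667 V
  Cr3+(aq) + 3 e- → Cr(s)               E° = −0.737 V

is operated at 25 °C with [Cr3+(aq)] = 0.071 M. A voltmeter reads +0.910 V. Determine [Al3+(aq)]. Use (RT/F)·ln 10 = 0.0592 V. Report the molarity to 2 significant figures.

0.73 M

With Cr³⁺/Cr at the cathode and Al³⁺/Al at the anode, E°cell = −0.737 − (−1.667) = +0.930 V (n = 3).
From the Nernst equation, log Q = n(E° − E)/0.0592 = 3·(+0.930 − (+0.910))/0.0592 = 1.014.
Balancing electrons gives Cr3+(aq) + Al(s) → Cr(s) + Al3+(aq); thus Q = [Al3+(aq)] / [Cr3+(aq)].
Solving for the unknown gives log [Al3+(aq)] = −0.135, so [Al3+(aq)] ≈ 0.73 M.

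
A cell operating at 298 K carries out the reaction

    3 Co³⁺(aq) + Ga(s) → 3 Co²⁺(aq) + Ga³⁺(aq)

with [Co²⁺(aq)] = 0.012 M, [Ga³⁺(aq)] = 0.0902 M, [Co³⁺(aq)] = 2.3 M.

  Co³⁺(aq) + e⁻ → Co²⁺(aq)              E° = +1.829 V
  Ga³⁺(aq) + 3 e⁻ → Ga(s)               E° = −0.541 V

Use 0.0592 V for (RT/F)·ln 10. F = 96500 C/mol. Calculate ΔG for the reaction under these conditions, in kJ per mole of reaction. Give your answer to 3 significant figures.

E°cell = +1.829 − (−0.541) = +2.370 V; the balanced reaction transfers n = 3 electrons.
The reaction quotient is ([Co²⁺(aq)]^3·[Ga³⁺(aq)]) / [Co³⁺(aq)]^3 = 1.28×10^−8; by Nernst, E = +2.370 − (0.0592/3)(−7.892) = +2.5257 V.
Then ΔG = −nFE = −3 × 96500 × +2.5257 J/mol = −731 kJ/mol.

−731 kJ/mol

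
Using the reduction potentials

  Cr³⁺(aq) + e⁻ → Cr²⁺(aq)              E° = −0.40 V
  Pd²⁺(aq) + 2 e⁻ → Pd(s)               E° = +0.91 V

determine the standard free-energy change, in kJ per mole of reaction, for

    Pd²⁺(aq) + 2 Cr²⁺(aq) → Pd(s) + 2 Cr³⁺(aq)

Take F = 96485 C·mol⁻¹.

In the reaction as written Pd²⁺(aq) is reduced, so the Pd²⁺/Pd couple is the cathode and Cr³⁺/Cr²⁺ is the anode.
E°cell = +0.91 − (−0.40) = +1.31 V; balancing electrons gives n = 2.
ΔG° = −nFE°cell = −(2)(96485)(+1.31) J/mol = −253 kJ/mol.

−253 kJ/mol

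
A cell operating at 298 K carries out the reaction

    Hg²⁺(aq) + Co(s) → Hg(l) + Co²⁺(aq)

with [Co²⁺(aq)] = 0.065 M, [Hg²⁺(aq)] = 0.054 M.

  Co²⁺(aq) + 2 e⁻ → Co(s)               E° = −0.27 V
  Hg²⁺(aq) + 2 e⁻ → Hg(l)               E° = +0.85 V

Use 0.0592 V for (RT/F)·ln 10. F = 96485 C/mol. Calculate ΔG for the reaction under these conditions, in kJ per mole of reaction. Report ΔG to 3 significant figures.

The standard cell potential is +0.85 − (−0.27) = +1.12 V, with n = 2 electrons in the balanced equation.
Here Q = [Co²⁺(aq)] / [Hg²⁺(aq)] = 1.2 (log Q = 0.081), giving E = +1.12 − (0.0592/2)·(0.081) = +1.1176 V.
Then ΔG = −nFE = −2 × 96485 × +1.1176 J/mol = −216 kJ/mol.

−216 kJ/mol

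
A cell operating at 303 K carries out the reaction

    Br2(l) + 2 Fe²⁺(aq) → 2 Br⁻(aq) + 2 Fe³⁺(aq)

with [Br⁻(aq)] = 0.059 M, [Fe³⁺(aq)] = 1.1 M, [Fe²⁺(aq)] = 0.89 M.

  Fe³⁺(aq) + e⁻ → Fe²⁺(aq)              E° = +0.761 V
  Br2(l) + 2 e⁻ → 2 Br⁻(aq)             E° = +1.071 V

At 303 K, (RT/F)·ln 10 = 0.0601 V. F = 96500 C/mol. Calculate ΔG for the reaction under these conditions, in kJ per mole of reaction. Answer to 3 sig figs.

The standard cell potential is +1.071 − (+0.761) = +0.310 V, with n = 2 electrons in the balanced equation.
Here Q = ([Br⁻(aq)]^2·[Fe³⁺(aq)]^2) / [Fe²⁺(aq)]^2 = 0.00532 (log Q = −2.274), giving E = +0.310 − (0.0601/2)·(−2.274) = +0.3783 V.
ΔG = −nFE = −(2)(96500)(+0.3783) J/mol = −73.0 kJ/mol.

−73.0 kJ/mol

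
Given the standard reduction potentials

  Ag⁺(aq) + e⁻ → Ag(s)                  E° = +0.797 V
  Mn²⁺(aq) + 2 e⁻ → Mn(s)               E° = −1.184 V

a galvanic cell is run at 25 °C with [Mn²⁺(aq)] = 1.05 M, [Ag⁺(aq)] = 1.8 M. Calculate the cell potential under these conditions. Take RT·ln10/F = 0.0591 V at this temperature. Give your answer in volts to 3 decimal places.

Since E°(Ag⁺/Ag) > E°(Mn²⁺/Mn), Ag⁺/Ag serves as the cathode.
E°cell = +0.797 − (−1.184) = +1.981 V, with n = 2 electrons transferred.
For the overall reaction 2 Ag⁺(aq) + Mn(s) → 2 Ag(s) + Mn²⁺(aq), Q = [Mn²⁺(aq)] / [Ag⁺(aq)]^2 = 0.324, giving log Q = −0.489.
Applying E = E° − (RT ln10/nF)·log Q gives +1.981 − (0.0591/2)(−0.489) = +1.995 V.

+1.995 V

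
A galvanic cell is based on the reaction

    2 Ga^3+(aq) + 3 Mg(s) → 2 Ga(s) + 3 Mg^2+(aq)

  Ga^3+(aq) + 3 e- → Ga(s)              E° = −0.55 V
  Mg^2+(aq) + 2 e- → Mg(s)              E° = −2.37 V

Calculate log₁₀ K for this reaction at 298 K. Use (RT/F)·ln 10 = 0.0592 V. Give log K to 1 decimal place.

log K = 184.5

The Ga³⁺/Ga couple is reduced (cathode); E°cell = −0.55 − (−2.37) = +1.82 V with n = 6.
At equilibrium E = 0, so log K = nE°cell / 0.0592 = (6)(+1.82) / 0.0592 = 184.5.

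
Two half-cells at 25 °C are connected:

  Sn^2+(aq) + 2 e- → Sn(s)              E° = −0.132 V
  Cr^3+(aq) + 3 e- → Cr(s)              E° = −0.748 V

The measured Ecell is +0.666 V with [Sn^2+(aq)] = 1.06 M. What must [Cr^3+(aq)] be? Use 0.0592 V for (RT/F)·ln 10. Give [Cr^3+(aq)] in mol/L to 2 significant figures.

The Sn²⁺/Sn couple has the larger reduction potential, so it is the cathode: E°cell = −0.132 − (−0.748) = +0.616 V and n = 6.
Rearranging E = E° − (0.0592/n)·log Q gives log Q = 6(+0.616 − (+0.666))/0.0592 = −5.068.
Balancing electrons gives 3 Sn^2+(aq) + 2 Cr(s) → 3 Sn(s) + 2 Cr^3+(aq); thus Q = [Cr^3+(aq)]^2 / [Sn^2+(aq)]^3.
Substituting the known concentrations and solving, log [Cr^3+(aq)] = −2.496 and [Cr^3+(aq)] = 0.0032 M.

0.0032 M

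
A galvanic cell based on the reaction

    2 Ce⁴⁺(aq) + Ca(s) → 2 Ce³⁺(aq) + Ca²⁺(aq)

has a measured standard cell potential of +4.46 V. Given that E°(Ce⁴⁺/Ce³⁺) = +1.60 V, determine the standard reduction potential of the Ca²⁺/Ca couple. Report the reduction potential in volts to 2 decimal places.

In the reaction as written the Ce⁴⁺/Ce³⁺ couple is reduced (cathode) and Ca²⁺/Ca is oxidized (anode), so E°cell = E°(Ce⁴⁺/Ce³⁺) − E°(Ca²⁺/Ca).
E°(Ca²⁺/Ca) = E°(cathode) − E°cell = +1.60 − (+4.46) = −2.86 V.

−2.86 V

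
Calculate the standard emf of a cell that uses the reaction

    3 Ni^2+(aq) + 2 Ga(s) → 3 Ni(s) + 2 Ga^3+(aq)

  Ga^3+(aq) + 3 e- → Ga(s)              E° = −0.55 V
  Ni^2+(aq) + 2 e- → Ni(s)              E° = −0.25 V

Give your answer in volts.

In the reaction as written, Ni^2+(aq) is reduced (cathode) and Ga^3+(aq) is produced by oxidation at the anode.
E°cell = E°(cathode) − E°(anode) = −0.25 − (−0.55) = +0.30 V.

+0.30 V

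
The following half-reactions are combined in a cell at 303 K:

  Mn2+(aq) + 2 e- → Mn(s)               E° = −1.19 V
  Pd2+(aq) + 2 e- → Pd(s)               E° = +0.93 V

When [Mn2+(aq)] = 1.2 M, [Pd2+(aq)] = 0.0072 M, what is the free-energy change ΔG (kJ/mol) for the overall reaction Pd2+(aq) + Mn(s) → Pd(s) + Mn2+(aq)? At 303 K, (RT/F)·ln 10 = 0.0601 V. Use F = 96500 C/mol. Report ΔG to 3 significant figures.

−396 kJ/mol

With Pd²⁺/Pd reduced at the cathode, E°cell = +0.93 − (−1.19) = +2.12 V and n = 2.
Q = [Mn2+(aq)] / [Pd2+(aq)] = 167, so log Q = 2.222 and E = +2.12 − (0.0601/2)(2.222) = +2.0532 V.
Then ΔG = −nFE = −2 × 96500 × +2.0532 J/mol = −396 kJ/mol.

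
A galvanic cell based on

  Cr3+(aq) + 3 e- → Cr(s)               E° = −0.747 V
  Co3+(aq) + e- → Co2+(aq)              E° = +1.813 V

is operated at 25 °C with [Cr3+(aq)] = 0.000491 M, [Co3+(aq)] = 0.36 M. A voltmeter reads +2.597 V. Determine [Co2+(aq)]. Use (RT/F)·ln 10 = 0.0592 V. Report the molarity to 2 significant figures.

1.1 M

With Co³⁺/Co²⁺ at the cathode and Cr³⁺/Cr at the anode, E°cell = +1.813 − (−0.747) = +2.560 V (n = 3).
Rearranging E = E° − (0.0592/n)·log Q gives log Q = 3(+2.560 − (+2.597))/0.0592 = −1.875.
Balancing electrons gives 3 Co3+(aq) + Cr(s) → 3 Co2+(aq) + Cr3+(aq); thus Q = ([Co2+(aq)]^3·[Cr3+(aq)]) / [Co3+(aq)]^3.
Solving for the unknown gives log [Co2+(aq)] = 0.034, so [Co2+(aq)] ≈ 1.1 M.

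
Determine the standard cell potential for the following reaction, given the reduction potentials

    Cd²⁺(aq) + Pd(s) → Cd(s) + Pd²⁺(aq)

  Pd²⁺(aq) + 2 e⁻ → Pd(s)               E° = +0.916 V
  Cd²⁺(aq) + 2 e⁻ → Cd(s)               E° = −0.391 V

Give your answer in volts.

In the reaction as written, Cd²⁺(aq) is reduced (cathode) and Pd²⁺(aq) is produced by oxidation at the anode.
E°cell = E°(cathode) − E°(anode) = −0.391 − (+0.916) = −1.307 V.
The negative E°cell means the reaction is non-spontaneous in the direction written.

−1.307 V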